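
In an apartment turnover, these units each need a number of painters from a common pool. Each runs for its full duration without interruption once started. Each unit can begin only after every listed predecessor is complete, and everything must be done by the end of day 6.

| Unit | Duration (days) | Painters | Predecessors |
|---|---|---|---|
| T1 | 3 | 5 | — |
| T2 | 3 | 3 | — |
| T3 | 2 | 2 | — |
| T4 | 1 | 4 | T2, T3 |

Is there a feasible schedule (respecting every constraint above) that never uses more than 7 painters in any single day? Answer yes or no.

The minimum achievable peak is 8; 7 < 8, so no feasible schedule stays within the cap.

no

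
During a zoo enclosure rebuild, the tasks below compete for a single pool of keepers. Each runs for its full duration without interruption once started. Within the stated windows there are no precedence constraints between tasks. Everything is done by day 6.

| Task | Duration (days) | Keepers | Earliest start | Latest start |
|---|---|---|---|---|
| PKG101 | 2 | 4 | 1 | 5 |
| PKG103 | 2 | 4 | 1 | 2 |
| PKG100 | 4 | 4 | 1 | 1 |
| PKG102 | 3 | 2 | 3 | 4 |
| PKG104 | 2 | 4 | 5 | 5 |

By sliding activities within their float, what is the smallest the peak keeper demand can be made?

10

Early-start (PKG101@1, PKG103@1, PKG100@1, PKG102@3, PKG104@5) gives peak 12: d1:12  d2:12  d3:6  d4:6  d5:6  d6:4.
Shift PKG101→3.
Schedule PKG101@3, PKG103@1, PKG100@1, PKG102@3, PKG104@5: d1:8  d2:8  d3:10  d4:10  d5:6  d6:4 — peak 10.
No arrangement of the 20 feasible schedules does better.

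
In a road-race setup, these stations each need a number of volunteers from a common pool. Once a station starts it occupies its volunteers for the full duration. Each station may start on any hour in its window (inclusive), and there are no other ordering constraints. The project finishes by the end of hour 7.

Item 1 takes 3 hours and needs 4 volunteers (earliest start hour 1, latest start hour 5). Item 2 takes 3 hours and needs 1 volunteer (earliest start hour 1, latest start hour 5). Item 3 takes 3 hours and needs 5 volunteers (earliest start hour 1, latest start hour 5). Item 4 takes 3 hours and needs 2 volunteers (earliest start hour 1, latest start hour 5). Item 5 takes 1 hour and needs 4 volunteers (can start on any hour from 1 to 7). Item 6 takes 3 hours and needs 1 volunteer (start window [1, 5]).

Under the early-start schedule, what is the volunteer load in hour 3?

At early start, hour 3 has: Item 1, Item 2, Item 3, Item 4, Item 6.
Demand: 4 + 1 + 5 + 2 + 1 = 13.

13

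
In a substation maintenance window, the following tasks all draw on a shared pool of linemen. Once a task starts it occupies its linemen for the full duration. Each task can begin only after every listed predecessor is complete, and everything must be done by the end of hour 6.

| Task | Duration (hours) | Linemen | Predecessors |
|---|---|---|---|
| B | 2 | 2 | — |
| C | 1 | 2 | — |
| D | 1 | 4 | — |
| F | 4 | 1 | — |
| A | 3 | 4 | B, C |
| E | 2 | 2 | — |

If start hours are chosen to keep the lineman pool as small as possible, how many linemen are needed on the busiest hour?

Early-start (B@1, C@1, D@1, F@1, A@3, E@1) gives peak 11: h1:11  h2:5  h3:5  h4:5  h5:4  h6:0.
Shift D→3, A→4, E→5.
Schedule B@1, C@1, D@3, F@1, A@4, E@5: h1:5  h2:3  h3:5  h4:5  h5:6  h6:6 — peak 6.

6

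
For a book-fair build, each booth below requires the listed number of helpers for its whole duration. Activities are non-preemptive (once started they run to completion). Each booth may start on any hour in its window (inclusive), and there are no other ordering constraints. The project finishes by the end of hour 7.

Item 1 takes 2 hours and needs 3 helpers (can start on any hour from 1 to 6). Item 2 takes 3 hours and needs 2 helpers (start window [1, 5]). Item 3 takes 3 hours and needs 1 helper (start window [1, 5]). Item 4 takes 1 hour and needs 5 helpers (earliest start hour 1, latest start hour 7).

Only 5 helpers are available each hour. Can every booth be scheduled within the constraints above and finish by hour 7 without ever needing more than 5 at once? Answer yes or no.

yes

Schedule Item 1@1, Item 2@1, Item 3@3, Item 4@6: h1:5  h2:5  h3:3  h4:1  h5:1  h6:5  h7:0 — peak 5 ≤ 5.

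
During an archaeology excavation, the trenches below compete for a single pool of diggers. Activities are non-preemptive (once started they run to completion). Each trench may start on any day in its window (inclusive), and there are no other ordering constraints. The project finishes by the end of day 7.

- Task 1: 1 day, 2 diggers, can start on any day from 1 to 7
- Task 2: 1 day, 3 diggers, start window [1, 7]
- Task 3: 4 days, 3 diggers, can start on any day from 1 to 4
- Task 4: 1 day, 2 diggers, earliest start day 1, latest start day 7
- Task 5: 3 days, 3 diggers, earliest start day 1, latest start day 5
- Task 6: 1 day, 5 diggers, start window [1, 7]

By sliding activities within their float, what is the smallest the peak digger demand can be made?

Early-start (Task 1@1, Task 2@1, Task 3@1, Task 4@1, Task 5@1, Task 6@1) gives peak 18: d1:18  d2:6  d3:6  d4:3  d5:0  d6:0  d7:0.
Shift Task 3→2, Task 4→2, Task 5→3, Task 6→6.
Schedule Task 1@1, Task 2@1, Task 3@2, Task 4@2, Task 5@3, Task 6@6: d1:5  d2:5  d3:6  d4:6  d5:6  d6:5  d7:0 — peak 6.

6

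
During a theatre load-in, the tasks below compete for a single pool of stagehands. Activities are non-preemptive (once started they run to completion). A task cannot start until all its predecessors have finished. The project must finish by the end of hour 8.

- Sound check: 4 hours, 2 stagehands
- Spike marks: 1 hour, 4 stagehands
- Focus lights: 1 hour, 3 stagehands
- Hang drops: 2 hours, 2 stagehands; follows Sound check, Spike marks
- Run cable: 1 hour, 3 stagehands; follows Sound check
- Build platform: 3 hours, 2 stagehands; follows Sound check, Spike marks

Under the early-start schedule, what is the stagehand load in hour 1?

At early start, hour 1 has: Sound check, Spike marks, Focus lights.
Demand: 2 + 4 + 3 = 9.

9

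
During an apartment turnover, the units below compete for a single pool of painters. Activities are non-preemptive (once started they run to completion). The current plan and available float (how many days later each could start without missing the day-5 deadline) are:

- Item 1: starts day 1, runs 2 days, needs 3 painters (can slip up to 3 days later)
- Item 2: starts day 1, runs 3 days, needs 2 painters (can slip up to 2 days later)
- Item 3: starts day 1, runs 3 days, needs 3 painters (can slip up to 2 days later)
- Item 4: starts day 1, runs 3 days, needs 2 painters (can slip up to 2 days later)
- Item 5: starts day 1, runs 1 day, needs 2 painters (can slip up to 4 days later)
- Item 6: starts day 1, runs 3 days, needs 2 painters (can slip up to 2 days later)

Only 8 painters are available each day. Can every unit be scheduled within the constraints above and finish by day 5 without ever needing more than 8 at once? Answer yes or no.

The minimum achievable peak is 9; 8 < 9, so no feasible schedule stays within the cap.

no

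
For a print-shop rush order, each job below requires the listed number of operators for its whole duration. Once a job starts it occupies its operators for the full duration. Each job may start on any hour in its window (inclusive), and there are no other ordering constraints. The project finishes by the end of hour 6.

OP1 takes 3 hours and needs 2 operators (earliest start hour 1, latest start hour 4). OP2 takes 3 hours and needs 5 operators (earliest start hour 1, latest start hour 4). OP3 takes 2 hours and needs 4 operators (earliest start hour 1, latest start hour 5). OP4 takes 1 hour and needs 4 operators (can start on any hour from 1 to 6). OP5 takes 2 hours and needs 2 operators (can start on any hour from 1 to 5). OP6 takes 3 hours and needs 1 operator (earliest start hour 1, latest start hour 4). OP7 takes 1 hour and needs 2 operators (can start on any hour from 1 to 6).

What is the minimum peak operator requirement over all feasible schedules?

7

Early-start (OP1@1, OP2@1, OP3@1, OP4@1, OP5@1, OP6@1, OP7@1) gives peak 20: h1:20  h2:14  h3:8  h4:0  h5:0  h6:0.
Shift OP3→4, OP4→6, OP5→4, OP6→4, OP7→6.
Schedule OP1@1, OP2@1, OP3@4, OP4@6, OP5@4, OP6@4, OP7@6: h1:7  h2:7  h3:7  h4:7  h5:7  h6:7 — peak 7.
Total operator-hours = 42 over 6 hours ⇒ peak ≥ ⌈42/6⌉ = 7, so 7 is optimal.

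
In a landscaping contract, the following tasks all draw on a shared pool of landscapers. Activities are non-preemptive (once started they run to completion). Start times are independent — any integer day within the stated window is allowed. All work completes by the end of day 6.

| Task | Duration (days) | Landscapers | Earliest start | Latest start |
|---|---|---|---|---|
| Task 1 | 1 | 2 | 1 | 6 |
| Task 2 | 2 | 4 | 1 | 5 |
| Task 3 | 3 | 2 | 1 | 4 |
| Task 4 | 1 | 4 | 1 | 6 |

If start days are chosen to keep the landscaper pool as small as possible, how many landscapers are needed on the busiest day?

4

Early-start (Task 1@1, Task 2@1, Task 3@1, Task 4@1) gives peak 12: d1:12  d2:6  d3:2  d4:0  d5:0  d6:0.
Shift Task 2→4, Task 4→6.
Schedule Task 1@1, Task 2@4, Task 3@1, Task 4@6: d1:4  d2:2  d3:2  d4:4  d5:4  d6:4 — peak 4.
Total landscaper-days = 20 over 6 days ⇒ peak ≥ ⌈20/6⌉ = 4, so 4 is optimal.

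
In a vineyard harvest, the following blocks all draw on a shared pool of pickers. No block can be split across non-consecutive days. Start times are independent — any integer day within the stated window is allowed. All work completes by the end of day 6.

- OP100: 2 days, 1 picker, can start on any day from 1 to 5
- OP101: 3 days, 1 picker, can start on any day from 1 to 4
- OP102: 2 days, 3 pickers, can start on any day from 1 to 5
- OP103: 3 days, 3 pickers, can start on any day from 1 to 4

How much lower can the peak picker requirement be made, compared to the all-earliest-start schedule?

Early-start peak: d1:8  d2:8  d3:4  d4:0  d5:0  d6:0 ⇒ 8.
Leveled (OP100@1, OP101@3, OP102@1, OP103@3): d1:4  d2:4  d3:4  d4:4  d5:4  d6:0 ⇒ 4.
Reduction 8 − 4 = 4.

4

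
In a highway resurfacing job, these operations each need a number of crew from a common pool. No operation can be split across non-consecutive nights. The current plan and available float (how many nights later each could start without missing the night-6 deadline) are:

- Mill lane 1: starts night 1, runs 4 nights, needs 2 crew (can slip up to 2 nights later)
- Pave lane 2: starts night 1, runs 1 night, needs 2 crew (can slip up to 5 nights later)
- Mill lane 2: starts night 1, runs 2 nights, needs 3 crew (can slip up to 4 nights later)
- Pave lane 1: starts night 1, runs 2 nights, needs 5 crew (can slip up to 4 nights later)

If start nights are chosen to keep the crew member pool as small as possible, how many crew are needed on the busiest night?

Early-start (Mill lane 1@1, Pave lane 2@1, Mill lane 2@1, Pave lane 1@1) gives peak 12: n1:12  n2:10  n3:2  n4:2  n5:0  n6:0.
Shift Mill lane 2→2, Pave lane 1→5.
Schedule Mill lane 1@1, Pave lane 2@1, Mill lane 2@2, Pave lane 1@5: n1:4  n2:5  n3:5  n4:2  n5:5  n6:5 — peak 5.
Total crew member-nights = 26 over 6 nights ⇒ peak ≥ ⌈26/6⌉ = 5, so 5 is optimal.

5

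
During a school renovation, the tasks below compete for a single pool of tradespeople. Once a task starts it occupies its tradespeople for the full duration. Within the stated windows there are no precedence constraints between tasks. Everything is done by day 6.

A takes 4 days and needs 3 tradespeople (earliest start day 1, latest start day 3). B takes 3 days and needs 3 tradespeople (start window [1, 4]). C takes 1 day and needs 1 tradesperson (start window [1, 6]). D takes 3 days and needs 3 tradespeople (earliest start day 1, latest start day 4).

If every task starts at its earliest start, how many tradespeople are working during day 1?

At early start, day 1 has: A, B, C, D.
Demand: 3 + 3 + 1 + 3 = 10.

10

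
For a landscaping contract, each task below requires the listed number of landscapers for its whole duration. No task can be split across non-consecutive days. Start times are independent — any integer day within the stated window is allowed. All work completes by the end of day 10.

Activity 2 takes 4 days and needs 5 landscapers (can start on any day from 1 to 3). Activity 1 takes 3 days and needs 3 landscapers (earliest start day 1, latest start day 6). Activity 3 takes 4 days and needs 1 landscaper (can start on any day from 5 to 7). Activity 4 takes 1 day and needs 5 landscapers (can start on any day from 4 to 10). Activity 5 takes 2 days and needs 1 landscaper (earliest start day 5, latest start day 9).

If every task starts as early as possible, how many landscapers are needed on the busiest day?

10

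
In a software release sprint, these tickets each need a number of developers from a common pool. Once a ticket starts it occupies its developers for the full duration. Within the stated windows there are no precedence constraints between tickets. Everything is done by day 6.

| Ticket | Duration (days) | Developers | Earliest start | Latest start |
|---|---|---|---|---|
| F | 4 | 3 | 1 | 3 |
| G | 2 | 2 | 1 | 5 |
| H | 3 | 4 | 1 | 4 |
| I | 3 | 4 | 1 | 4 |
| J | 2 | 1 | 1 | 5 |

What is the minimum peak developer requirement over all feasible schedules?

Early-start (F@1, G@1, H@1, I@1, J@1) gives peak 14: d1:14  d2:14  d3:11  d4:3  d5:0  d6:0.
Shift G→5, I→4, J→5.
Schedule F@1, G@5, H@1, I@4, J@5: d1:7  d2:7  d3:7  d4:7  d5:7  d6:7 — peak 7.
Total developer-days = 42 over 6 days ⇒ peak ≥ ⌈42/6⌉ = 7, so 7 is optimal.

7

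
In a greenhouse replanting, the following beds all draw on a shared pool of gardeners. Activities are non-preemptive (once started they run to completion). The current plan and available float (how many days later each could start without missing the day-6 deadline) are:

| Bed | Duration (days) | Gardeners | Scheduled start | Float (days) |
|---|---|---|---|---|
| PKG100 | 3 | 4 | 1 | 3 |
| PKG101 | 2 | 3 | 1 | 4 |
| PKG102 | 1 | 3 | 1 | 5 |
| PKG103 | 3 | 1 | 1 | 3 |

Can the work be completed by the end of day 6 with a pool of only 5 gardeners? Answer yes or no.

yes

Schedule PKG100@1, PKG101@4, PKG102@6, PKG103@4: d1:4  d2:4  d3:4  d4:4  d5:4  d6:4 — peak 4 ≤ 5.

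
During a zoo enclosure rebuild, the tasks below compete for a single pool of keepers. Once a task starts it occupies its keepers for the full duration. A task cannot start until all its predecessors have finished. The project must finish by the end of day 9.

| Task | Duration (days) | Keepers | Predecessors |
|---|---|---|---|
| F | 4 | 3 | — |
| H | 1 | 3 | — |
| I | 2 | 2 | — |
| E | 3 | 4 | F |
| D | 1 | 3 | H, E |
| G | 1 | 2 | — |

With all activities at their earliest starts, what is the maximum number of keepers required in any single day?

10

Early-start schedule: F@1, H@1, I@1, E@5, D@8, G@1.
Load per day: day 1: 10, day 2: 5, day 3: 3, day 4: 3, day 5: 4, day 6: 4, day 7: 4, day 8: 3, day 9: 0.
Peak is 10.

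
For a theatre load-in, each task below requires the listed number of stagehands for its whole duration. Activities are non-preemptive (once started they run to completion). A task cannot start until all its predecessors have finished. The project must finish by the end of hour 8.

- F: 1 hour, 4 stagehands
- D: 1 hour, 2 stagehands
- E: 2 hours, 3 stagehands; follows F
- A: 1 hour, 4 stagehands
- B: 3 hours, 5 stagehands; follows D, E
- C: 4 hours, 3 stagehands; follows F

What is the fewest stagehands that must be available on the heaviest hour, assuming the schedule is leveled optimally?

7

Early-start (F@1, D@1, E@2, A@1, B@4, C@2) gives peak 10: h1:10  h2:6  h3:6  h4:8  h5:8  h6:5  h7:0  h8:0.
Shift A→4, B→6.
Schedule F@1, D@1, E@2, A@4, B@6, C@2: h1:6  h2:6  h3:6  h4:7  h5:3  h6:5  h7:5  h8:5 — peak 7.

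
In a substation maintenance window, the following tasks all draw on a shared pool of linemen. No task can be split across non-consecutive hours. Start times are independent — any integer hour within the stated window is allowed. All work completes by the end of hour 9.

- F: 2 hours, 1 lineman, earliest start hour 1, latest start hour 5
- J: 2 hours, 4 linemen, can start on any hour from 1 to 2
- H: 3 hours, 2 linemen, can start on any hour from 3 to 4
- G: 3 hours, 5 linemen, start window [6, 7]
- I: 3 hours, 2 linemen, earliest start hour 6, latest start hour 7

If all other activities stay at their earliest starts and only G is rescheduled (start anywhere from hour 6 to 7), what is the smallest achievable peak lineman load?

7

G@6: h1:5  h2:5  h3:2  h4:2  h5:2  h6:7  h7:7  h8:7  h9:0 → peak 7
G@7: h1:5  h2:5  h3:2  h4:2  h5:2  h6:2  h7:7  h8:7  h9:5 → peak 7
Best is G@6, peak 7.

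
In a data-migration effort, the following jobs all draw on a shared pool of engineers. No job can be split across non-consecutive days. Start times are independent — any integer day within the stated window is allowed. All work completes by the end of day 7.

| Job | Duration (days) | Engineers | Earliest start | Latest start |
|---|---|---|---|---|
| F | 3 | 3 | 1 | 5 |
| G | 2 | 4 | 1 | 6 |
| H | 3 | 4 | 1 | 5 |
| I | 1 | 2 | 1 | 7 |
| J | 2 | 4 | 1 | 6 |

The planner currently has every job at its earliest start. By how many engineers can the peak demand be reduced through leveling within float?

Early-start peak: d1:17  d2:15  d3:7  d4:0  d5:0  d6:0  d7:0 ⇒ 17.
Leveled (F@1, G@1, H@3, I@4, J@6): d1:7  d2:7  d3:7  d4:6  d5:4  d6:4  d7:4 ⇒ 7.
Reduction 17 − 7 = 10.

10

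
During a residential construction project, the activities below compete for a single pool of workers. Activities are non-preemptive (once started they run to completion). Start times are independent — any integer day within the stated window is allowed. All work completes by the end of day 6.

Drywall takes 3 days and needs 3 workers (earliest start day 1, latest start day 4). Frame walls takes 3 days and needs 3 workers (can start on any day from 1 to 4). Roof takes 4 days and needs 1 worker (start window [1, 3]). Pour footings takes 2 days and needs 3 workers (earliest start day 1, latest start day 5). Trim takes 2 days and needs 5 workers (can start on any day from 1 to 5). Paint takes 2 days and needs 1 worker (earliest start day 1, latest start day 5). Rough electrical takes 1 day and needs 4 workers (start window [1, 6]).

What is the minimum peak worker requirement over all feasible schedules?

Early-start (Drywall@1, Frame walls@1, Roof@1, Pour footings@1, Trim@1, Paint@1, Rough electrical@1) gives peak 20: d1:20  d2:16  d3:7  d4:1  d5:0  d6:0.
Shift Pour footings→4, Trim→5, Rough electrical→4.
Schedule Drywall@1, Frame walls@1, Roof@1, Pour footings@4, Trim@5, Paint@1, Rough electrical@4: d1:8  d2:8  d3:7  d4:8  d5:8  d6:5 — peak 8.
Total worker-days = 44 over 6 days ⇒ peak ≥ ⌈44/6⌉ = 8, so 8 is optimal.

8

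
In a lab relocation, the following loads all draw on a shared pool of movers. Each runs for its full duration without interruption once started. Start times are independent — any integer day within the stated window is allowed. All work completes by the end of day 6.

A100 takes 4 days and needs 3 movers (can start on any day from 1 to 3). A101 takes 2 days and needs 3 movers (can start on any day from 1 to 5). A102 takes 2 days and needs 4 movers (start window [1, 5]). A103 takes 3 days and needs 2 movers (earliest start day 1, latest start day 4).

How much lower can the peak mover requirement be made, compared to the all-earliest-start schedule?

Early-start peak: d1:12  d2:12  d3:5  d4:3  d5:0  d6:0 ⇒ 12.
Leveled (A100@1, A101@1, A102@5, A103@3): d1:6  d2:6  d3:5  d4:5  d5:6  d6:4 ⇒ 6.
Reduction 12 − 6 = 6.

6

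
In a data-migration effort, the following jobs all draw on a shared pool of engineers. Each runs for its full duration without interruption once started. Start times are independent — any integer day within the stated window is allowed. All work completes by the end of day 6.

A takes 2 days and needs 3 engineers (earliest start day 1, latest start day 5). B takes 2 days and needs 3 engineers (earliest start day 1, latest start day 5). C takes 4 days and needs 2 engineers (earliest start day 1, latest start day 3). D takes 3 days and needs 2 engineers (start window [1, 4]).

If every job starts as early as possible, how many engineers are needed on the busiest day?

10

Early-start schedule: A@1, B@1, C@1, D@1.
Load per day: day 1: 10, day 2: 10, day 3: 4, day 4: 2, day 5: 0, day 6: 0.
Peak is 10.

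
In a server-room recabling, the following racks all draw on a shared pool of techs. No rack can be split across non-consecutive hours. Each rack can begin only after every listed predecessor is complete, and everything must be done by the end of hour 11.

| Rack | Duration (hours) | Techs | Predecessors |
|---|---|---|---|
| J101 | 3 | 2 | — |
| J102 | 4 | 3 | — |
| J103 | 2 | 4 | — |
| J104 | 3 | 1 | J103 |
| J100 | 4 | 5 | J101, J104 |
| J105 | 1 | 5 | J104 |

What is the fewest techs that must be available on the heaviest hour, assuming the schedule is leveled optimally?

6

Early-start (J101@1, J102@1, J103@1, J104@3, J100@6, J105@6) gives peak 10: h1:9  h2:9  h3:6  h4:4  h5:1  h6:10  h7:5  h8:5  h9:5  h10:0  h11:0.
Shift J102→3, J100→7, J105→11.
Schedule J101@1, J102@3, J103@1, J104@3, J100@7, J105@11: h1:6  h2:6  h3:6  h4:4  h5:4  h6:3  h7:5  h8:5  h9:5  h10:5  h11:5 — peak 6.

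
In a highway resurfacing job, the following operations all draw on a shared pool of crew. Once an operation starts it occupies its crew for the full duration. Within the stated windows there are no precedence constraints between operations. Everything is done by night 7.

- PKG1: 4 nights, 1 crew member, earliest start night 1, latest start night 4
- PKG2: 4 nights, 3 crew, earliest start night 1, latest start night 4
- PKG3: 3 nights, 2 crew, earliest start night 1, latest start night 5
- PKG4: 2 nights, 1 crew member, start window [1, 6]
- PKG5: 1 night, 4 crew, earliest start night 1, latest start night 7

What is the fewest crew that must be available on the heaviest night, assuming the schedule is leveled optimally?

Early-start (PKG1@1, PKG2@1, PKG3@1, PKG4@1, PKG5@1) gives peak 11: n1:11  n2:7  n3:6  n4:4  n5:0  n6:0  n7:0.
Shift PKG2→2, PKG3→5, PKG4→2.
Schedule PKG1@1, PKG2@2, PKG3@5, PKG4@2, PKG5@1: n1:5  n2:5  n3:5  n4:4  n5:5  n6:2  n7:2 — peak 5.

5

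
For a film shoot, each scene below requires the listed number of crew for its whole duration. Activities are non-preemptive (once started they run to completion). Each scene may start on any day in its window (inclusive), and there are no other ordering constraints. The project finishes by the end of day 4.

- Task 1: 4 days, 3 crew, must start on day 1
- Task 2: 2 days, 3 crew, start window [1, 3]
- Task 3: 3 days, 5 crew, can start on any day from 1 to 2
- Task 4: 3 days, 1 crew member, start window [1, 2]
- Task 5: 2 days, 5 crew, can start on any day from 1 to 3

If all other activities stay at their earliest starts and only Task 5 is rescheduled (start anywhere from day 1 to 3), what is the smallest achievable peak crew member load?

14

Task 5@1: d1:17  d2:17  d3:9  d4:3 → peak 17
Task 5@2: d1:12  d2:17  d3:14  d4:3 → peak 17
Task 5@3: d1:12  d2:12  d3:14  d4:8 → peak 14
Best is Task 5@3, peak 14.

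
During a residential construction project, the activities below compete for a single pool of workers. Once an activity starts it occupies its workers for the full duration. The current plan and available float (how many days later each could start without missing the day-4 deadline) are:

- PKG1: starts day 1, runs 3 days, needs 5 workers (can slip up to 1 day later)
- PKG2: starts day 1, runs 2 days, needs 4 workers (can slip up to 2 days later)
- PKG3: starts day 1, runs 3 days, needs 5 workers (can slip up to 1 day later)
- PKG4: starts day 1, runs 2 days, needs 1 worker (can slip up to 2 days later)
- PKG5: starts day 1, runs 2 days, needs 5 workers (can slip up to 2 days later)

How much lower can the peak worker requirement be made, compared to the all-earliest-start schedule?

5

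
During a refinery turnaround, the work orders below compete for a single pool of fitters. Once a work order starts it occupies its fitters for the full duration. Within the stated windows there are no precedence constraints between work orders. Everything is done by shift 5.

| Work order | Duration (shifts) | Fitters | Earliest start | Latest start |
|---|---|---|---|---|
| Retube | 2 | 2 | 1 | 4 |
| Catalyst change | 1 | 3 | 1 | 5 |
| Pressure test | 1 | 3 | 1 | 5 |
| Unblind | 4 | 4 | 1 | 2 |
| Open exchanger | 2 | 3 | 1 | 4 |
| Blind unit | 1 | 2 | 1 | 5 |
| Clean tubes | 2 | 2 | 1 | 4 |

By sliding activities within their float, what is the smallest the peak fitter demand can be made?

Early-start (Retube@1, Catalyst change@1, Pressure test@1, Unblind@1, Open exchanger@1, Blind unit@1, Clean tubes@1) gives peak 19: s1:19  s2:11  s3:4  s4:4  s5:0.
Shift Unblind→2, Open exchanger→4, Blind unit→3, Clean tubes→2.
Schedule Retube@1, Catalyst change@1, Pressure test@1, Unblind@2, Open exchanger@4, Blind unit@3, Clean tubes@2: s1:8  s2:8  s3:8  s4:7  s5:7 — peak 8.
Total fitter-shifts = 38 over 5 shifts ⇒ peak ≥ ⌈38/5⌉ = 8, so 8 is optimal.

8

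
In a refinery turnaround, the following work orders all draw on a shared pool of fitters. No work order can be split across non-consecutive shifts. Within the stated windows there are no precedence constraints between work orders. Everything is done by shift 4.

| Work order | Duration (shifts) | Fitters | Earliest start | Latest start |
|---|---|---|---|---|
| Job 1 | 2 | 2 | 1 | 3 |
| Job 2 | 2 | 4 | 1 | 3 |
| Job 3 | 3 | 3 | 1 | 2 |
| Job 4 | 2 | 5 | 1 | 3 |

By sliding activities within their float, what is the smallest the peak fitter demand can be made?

9

Early-start (Job 1@1, Job 2@1, Job 3@1, Job 4@1) gives peak 14: s1:14  s2:14  s3:3  s4:0.
Shift Job 4→3.
Schedule Job 1@1, Job 2@1, Job 3@1, Job 4@3: s1:9  s2:9  s3:8  s4:5 — peak 9.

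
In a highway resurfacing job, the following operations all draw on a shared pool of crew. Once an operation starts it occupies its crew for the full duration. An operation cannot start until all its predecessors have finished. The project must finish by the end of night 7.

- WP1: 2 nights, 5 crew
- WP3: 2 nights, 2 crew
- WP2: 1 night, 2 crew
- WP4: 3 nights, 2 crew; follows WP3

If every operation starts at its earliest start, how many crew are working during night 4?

At early start, night 4 has: WP4.
Demand: 2 = 2.

2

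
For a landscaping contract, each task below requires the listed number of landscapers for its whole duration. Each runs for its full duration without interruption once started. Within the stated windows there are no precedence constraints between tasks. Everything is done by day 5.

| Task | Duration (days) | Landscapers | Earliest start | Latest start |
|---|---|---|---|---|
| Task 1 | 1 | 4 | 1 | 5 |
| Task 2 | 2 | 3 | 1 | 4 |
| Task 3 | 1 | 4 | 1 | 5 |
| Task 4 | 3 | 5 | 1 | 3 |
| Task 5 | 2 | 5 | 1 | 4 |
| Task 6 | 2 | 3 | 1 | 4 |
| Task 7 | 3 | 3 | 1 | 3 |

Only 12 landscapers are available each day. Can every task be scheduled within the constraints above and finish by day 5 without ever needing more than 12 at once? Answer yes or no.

Schedule Task 1@1, Task 2@1, Task 3@2, Task 4@1, Task 5@4, Task 6@3, Task 7@3: d1:12  d2:12  d3:11  d4:11  d5:8 — peak 12 ≤ 12.

yes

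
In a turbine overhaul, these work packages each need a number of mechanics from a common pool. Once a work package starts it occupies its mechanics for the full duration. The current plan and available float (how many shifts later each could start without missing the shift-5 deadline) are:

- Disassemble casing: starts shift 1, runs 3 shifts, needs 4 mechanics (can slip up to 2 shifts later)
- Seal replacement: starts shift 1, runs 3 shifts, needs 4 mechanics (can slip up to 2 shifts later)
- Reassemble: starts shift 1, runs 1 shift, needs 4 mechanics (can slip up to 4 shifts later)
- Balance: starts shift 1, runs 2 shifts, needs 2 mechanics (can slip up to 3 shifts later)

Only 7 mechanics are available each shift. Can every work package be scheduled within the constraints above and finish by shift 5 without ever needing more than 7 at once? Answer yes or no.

no

The minimum achievable peak is 8; 7 < 8, so no feasible schedule stays within the cap.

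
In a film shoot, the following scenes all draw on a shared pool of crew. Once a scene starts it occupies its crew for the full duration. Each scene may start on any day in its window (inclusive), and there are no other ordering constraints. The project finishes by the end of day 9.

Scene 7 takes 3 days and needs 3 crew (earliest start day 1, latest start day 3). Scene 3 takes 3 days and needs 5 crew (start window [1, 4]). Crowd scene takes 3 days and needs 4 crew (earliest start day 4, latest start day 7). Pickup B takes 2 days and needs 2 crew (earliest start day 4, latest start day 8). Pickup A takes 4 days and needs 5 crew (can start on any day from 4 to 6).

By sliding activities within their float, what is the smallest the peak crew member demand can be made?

9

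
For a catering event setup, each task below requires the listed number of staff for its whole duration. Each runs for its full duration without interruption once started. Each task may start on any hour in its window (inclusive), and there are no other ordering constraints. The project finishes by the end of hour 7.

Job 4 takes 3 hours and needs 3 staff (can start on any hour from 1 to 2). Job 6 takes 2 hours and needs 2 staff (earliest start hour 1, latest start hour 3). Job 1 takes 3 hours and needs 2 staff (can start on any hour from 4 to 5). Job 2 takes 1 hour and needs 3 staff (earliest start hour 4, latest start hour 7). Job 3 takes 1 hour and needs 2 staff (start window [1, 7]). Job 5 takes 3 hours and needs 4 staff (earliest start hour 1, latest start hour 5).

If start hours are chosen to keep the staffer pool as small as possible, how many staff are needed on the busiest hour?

6

Early-start (Job 4@1, Job 6@1, Job 1@4, Job 2@4, Job 3@1, Job 5@1) gives peak 11: h1:11  h2:9  h3:7  h4:5  h5:2  h6:2  h7:0.
Shift Job 3→3, Job 5→5.
Schedule Job 4@1, Job 6@1, Job 1@4, Job 2@4, Job 3@3, Job 5@5: h1:5  h2:5  h3:5  h4:5  h5:6  h6:6  h7:4 — peak 6.
Total staffer-hours = 36 over 7 hours ⇒ peak ≥ ⌈36/7⌉ = 6, so 6 is optimal.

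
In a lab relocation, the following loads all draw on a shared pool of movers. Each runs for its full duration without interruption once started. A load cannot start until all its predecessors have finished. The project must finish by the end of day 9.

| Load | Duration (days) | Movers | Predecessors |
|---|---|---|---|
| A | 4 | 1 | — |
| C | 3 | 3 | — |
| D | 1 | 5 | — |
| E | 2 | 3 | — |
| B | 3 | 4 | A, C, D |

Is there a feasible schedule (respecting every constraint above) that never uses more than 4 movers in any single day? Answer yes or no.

no

The minimum achievable peak is 5; 4 < 5, so no feasible schedule stays within the cap.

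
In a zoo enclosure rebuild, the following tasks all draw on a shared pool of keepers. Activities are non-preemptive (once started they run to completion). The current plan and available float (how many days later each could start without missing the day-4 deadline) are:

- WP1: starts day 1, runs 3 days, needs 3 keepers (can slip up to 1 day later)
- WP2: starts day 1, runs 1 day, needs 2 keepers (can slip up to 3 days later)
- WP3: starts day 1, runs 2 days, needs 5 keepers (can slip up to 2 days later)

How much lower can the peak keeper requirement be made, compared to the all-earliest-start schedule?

Early-start peak: d1:10  d2:8  d3:3  d4:0 ⇒ 10.
Leveled (WP1@1, WP2@1, WP3@2): d1:5  d2:8  d3:8  d4:0 ⇒ 8.
Reduction 10 − 8 = 2.

2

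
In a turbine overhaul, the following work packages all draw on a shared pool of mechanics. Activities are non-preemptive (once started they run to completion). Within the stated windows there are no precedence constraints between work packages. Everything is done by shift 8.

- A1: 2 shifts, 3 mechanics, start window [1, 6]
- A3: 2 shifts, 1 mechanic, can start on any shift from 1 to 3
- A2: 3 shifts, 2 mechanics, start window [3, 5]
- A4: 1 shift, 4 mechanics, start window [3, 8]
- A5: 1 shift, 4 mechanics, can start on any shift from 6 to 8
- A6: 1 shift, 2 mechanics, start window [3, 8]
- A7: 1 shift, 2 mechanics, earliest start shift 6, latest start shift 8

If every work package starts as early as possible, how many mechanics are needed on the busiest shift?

8

Early-start schedule: A1@1, A3@1, A2@3, A4@3, A5@6, A6@3, A7@6.
Load per shift: shift 1: 4, shift 2: 4, shift 3: 8, shift 4: 2, shift 5: 2, shift 6: 6, shift 7: 0, shift 8: 0.
Peak is 8.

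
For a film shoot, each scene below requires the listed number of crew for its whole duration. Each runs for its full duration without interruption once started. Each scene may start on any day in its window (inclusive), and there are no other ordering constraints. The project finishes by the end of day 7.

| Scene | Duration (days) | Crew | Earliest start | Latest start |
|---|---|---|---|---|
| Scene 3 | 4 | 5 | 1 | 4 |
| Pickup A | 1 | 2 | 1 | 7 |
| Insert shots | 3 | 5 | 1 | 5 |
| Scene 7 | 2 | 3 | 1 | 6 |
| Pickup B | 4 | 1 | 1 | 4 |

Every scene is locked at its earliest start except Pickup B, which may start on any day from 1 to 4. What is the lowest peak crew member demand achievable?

Pickup B@1: d1:16  d2:14  d3:11  d4:6  d5:0  d6:0  d7:0 → peak 16
Pickup B@2: d1:15  d2:14  d3:11  d4:6  d5:1  d6:0  d7:0 → peak 15
Pickup B@3: d1:15  d2:13  d3:11  d4:6  d5:1  d6:1  d7:0 → peak 15
Pickup B@4: d1:15  d2:13  d3:10  d4:6  d5:1  d6:1  d7:1 → peak 15
Best is Pickup B@2, peak 15.

15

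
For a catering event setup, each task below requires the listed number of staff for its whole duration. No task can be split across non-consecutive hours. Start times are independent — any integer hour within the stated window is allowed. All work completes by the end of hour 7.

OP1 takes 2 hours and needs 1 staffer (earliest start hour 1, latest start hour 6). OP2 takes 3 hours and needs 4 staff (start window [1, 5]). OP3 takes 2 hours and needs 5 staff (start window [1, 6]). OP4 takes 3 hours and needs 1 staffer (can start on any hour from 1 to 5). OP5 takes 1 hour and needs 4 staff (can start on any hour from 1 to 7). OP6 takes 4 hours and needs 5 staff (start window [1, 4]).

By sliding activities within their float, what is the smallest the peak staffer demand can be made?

Early-start (OP1@1, OP2@1, OP3@1, OP4@1, OP5@1, OP6@1) gives peak 20: h1:20  h2:16  h3:10  h4:5  h5:0  h6:0  h7:0.
Shift OP2→3, OP5→3, OP6→4.
Schedule OP1@1, OP2@3, OP3@1, OP4@1, OP5@3, OP6@4: h1:7  h2:7  h3:9  h4:9  h5:9  h6:5  h7:5 — peak 9.

9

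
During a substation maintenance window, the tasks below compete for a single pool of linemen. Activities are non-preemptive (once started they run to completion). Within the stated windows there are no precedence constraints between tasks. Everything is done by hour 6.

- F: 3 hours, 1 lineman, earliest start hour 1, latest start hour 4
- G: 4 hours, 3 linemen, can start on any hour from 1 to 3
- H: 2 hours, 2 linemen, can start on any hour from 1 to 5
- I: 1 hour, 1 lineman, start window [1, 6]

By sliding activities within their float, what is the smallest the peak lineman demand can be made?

4

Early-start (F@1, G@1, H@1, I@1) gives peak 7: h1:7  h2:6  h3:4  h4:3  h5:0  h6:0.
Shift H→5, I→4.
Schedule F@1, G@1, H@5, I@4: h1:4  h2:4  h3:4  h4:4  h5:2  h6:2 — peak 4.
Total lineman-hours = 20 over 6 hours ⇒ peak ≥ ⌈20/6⌉ = 4, so 4 is optimal.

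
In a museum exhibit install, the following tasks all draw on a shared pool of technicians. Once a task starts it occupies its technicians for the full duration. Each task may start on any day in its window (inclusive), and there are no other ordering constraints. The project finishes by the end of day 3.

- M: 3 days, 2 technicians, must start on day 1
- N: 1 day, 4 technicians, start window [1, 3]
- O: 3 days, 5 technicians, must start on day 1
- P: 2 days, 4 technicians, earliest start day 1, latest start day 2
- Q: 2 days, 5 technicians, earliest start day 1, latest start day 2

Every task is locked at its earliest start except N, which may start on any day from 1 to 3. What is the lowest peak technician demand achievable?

16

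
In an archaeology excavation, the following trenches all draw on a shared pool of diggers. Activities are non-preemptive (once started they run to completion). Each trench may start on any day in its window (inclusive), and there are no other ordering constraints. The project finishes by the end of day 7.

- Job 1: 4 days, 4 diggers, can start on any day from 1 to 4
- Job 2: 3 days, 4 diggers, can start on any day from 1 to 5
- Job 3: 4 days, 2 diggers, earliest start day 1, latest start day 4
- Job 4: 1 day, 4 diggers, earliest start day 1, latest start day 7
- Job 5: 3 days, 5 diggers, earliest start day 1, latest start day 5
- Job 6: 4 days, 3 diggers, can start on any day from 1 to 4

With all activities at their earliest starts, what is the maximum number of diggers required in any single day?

22

Early-start schedule: Job 1@1, Job 2@1, Job 3@1, Job 4@1, Job 5@1, Job 6@1.
Load per day: day 1: 22, day 2: 18, day 3: 18, day 4: 9, day 5: 0, day 6: 0, day 7: 0.
Peak is 22.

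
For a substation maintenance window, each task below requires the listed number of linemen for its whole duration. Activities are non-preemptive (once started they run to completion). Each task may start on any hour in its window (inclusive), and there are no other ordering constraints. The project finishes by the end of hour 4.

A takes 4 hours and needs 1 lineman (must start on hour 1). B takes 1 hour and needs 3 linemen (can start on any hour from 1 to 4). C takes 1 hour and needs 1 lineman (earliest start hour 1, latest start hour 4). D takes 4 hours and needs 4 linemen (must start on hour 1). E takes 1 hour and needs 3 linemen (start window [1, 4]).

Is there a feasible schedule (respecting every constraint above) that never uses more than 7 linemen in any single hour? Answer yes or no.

no

The minimum achievable peak is 8; 7 < 8, so no feasible schedule stays within the cap.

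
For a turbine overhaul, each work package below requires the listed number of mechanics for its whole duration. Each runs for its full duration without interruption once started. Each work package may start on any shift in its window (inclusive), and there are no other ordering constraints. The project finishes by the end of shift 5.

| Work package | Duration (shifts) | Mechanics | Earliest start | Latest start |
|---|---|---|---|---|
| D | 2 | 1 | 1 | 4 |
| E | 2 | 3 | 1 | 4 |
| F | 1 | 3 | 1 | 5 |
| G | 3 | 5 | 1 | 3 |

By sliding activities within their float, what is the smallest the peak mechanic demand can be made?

Early-start (D@1, E@1, F@1, G@1) gives peak 12: s1:12  s2:9  s3:5  s4:0  s5:0.
Shift E→4, F→4.
Schedule D@1, E@4, F@4, G@1: s1:6  s2:6  s3:5  s4:6  s5:3 — peak 6.
Total mechanic-shifts = 26 over 5 shifts ⇒ peak ≥ ⌈26/5⌉ = 6, so 6 is optimal.

6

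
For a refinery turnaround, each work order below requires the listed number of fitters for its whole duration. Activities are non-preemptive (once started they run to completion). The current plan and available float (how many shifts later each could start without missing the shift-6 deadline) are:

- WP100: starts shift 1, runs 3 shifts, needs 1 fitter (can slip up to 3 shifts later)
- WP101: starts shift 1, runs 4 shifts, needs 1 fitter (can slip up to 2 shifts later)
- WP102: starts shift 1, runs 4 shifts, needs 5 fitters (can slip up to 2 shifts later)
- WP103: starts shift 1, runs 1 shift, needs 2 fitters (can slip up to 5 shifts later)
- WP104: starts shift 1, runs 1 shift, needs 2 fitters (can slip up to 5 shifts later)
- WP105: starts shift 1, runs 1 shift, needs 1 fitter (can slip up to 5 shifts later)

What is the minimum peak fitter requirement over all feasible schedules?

Early-start (WP100@1, WP101@1, WP102@1, WP103@1, WP104@1, WP105@1) gives peak 12: s1:12  s2:7  s3:7  s4:6  s5:0  s6:0.
Shift WP103→5, WP104→5, WP105→4.
Schedule WP100@1, WP101@1, WP102@1, WP103@5, WP104@5, WP105@4: s1:7  s2:7  s3:7  s4:7  s5:4  s6:0 — peak 7.

7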